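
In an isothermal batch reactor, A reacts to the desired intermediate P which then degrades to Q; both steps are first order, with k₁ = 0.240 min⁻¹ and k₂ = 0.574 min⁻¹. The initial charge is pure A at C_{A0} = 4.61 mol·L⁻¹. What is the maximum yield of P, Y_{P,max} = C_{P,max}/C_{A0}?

Evaluating C_P at t_opt = ln(k₂/k₁)/(k₂−k₁) gives C_{P,max}/C_{A0} = (k₁/k₂)^[k₂/(k₂−k₁)].
= (0.240/0.574)^(0.574/(0.574−0.240)) = (0.4181)^(1.719) = 0.2234.

0.223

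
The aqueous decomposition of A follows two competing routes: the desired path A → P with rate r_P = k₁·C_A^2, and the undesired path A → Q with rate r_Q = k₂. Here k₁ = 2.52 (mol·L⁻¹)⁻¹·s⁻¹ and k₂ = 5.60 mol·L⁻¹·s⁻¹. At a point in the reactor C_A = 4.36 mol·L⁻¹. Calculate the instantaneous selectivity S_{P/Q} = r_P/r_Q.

S_{P/Q} = r_P/r_Q = (k₁·C_A^2)/(k₂) = (k₁/k₂)·C_A^2.
= (2.52×4.360^2) / (5.60) = 47.90/5.600 = 8.55.

8.55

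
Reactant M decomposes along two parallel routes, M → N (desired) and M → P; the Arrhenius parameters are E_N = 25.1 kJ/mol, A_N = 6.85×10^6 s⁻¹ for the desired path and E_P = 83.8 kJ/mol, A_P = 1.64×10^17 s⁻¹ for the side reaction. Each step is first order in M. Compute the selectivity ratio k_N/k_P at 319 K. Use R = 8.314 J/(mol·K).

Since both paths have the same order in M, the concentration cancels and S_{N/P} = k_N/k_P = (A_N/A_P)·exp[(E_P−E_N)/(RT)].
(E_P−E_N)/(RT) = (83.8−25.1)×10³/(8.314×319) = 58700/2652 = 22.13.
k_N/k_P = (6.85×10^6/1.64×10^17)·exp(22.13) = 4.177×10^-11 × 4.094×10^9 = 0.171.
Since E_N < E_P, lowering the temperature improves selectivity toward N.

0.171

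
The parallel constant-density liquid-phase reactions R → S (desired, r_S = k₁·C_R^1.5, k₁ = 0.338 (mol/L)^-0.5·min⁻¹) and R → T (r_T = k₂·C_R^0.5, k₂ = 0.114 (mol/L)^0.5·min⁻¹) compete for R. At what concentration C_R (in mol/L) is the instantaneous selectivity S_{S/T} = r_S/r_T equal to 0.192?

S_{S/T} = (k₁/k₂)·C_R ⇒ C_R = S·k₂/k₁.
= 0.192×0.114/0.338 = 0.0648 mol/L.

0.0648 mol/L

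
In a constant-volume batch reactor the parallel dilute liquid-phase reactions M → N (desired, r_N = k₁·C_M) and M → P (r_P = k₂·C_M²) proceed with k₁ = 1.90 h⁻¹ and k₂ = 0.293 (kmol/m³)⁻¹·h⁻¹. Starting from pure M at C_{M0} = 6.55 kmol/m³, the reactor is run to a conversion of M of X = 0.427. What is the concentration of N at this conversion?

C_M = C_{M0}(1−X) = 3.753 kmol/m³.
Along a PFR/batch, dC_N/dC_M = −r_N/(r_N+r_P) = −k₁/(k₁+k₂·C_M).
Integrating from C_{M0} to C_M: C_N = (1.90/0.293)·ln[(1.90+0.293·6.55)/(1.90+0.293·3.75)] = 6.485·ln(3.819/3.000) = 1.566 kmol/m³.

1.57 kmol/m³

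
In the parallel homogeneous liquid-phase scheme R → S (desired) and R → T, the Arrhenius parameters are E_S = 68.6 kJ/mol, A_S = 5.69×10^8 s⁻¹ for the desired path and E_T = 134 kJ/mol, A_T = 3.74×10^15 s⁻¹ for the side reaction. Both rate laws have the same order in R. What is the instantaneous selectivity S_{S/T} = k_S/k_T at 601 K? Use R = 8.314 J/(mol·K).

0.0735

With equal orders, S_{S/T} = k_S/k_T = (A_S/A_T)·exp[(E_T−E_S)/(RT)].
(E_T−E_S)/(RT) = (134−68.6)×10³/(8.314×601) = 65400/4997 = 13.09.
k_S/k_T = (5.69×10^8/3.74×10^15)·exp(13.09) = 1.521×10^-7 × 4.834×10^5 = 0.0735.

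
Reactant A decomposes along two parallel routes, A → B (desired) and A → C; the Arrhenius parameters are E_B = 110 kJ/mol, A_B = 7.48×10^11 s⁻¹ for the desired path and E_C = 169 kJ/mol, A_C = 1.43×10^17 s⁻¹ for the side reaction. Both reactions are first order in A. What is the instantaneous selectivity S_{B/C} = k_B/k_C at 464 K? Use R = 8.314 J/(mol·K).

22.9

k_B/k_C = (A_B/A_C)·exp[−(E_B−E_C)/(RT)] = (A_B/A_C)·exp[(E_C−E_B)/(RT)].
(E_C−E_B)/(RT) = (169−110)×10³/(8.314×464) = 59000/3858 = 15.29.
k_B/k_C = (7.48×10^11/1.43×10^17)·exp(15.29) = 5.231×10^-6 × 4.387×10^6 = 22.9.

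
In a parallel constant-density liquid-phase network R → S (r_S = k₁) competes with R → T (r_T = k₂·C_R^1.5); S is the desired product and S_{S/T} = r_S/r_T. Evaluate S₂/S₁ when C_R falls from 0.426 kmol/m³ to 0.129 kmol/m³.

S_{S/T} = (k₁/k₂)·C_R^-1.5, so S₂/S₁ = (C_{R,2}/C_{R,1})^-1.5.
= (0.129/0.426)^(-1.5) = (0.3028)^(-1.5) = 6.00.

6.00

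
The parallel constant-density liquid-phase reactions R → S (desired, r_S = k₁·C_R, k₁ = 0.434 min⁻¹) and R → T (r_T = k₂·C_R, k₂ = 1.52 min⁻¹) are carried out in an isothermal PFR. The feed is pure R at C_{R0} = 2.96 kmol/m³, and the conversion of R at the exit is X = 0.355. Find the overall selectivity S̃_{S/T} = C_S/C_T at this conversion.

C_R = C_{R0}(1−X) = 1.909 kmol/m³.
Both paths are first order in R, so the instantaneous fraction to S is constant: dC_S/d(−C_R) = k₁/(k₁+k₂) = 0.2221.
C_S = 0.2221·(C_{R0}−C_R) = 0.2221×1.051 = 0.233 kmol/m³.
C_T = (C_{R0}−C_R)−C_S = 0.8174 kmol/m³; S̃_{S/T} = 0.2334/0.8174 = 0.286.

0.286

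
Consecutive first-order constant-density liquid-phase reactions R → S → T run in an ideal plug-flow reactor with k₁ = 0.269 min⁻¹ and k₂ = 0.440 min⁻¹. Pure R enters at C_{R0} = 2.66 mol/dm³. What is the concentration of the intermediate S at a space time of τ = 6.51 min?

0.488 mol/dm³

The intermediate concentration in a first-order A→B→C sequence is C_S = k₁C_{R0}(e^(−k₁τ) − e^(−k₂τ))/(k₂−k₁).
e^(−k₁τ) = e^(−0.269×6.51) = e^(−1.751) = 0.1736; e^(−k₂τ) = e^(−2.864) = 0.05702.
C_S = 0.269×2.66/(0.440−0.269) × (0.1736−0.05702) = 4.184×0.1165 = 0.4877 mol/dm³.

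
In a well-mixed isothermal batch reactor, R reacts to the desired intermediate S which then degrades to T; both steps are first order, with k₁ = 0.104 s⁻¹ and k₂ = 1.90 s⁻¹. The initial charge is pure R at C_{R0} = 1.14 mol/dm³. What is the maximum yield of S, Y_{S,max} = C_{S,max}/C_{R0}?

0.0463

At the optimum, C_{S,max}/C_{R0} = (k₁/k₂)^[k₂/(k₂−k₁)].
= (0.104/1.90)^(1.90/(1.90−0.104)) = (0.05474)^(1.058) = 0.04626.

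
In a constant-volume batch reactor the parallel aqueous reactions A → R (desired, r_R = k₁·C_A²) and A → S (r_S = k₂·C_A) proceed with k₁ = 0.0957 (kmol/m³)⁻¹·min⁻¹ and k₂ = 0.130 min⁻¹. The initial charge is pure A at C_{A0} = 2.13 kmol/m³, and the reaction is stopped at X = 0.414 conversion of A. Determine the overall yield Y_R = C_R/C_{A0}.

C_A = C_{A0}(1−X) = 1.248 kmol/m³.
Along a PFR/batch, dC_S/dC_A = −r_S/(r_R+r_S) = −k₂/(k₂+k₁·C_A).
Integrating from C_{A0} to C_A: C_S = (0.130/0.0957)·ln[(0.130+0.0957·2.13)/(0.130+0.0957·1.25)] = 1.358·ln(0.3338/0.2495) = 0.3958 kmol/m³.
Then C_R = (C_{A0}−C_A) − C_S = 0.8818 − 0.3958 = 0.4860 kmol/m³.
Y_R = C_R/C_{A0} = 0.4860/2.13 = 0.228.

0.228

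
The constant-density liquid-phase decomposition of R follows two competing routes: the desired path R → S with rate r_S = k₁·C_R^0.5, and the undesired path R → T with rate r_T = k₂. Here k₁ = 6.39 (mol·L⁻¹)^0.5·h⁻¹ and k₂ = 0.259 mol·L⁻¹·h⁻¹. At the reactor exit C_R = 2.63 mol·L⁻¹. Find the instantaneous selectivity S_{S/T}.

S_{S/T} = r_S/r_T = (k₁·C_R^0.5)/(k₂) = (k₁/k₂)·C_R^0.5.
= (6.39×2.630^0.5) / (0.259) = 10.36/0.2590 = 40.0.

40.0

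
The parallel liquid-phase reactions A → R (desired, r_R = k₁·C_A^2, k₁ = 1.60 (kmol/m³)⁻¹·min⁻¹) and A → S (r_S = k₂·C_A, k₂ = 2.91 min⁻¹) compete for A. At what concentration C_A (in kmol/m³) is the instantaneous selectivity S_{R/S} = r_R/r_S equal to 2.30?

S_{R/S} = (k₁/k₂)·C_A ⇒ C_A = S·k₂/k₁.
= 2.30×2.91/1.60 = 4.18 kmol/m³.

4.18 kmol/m³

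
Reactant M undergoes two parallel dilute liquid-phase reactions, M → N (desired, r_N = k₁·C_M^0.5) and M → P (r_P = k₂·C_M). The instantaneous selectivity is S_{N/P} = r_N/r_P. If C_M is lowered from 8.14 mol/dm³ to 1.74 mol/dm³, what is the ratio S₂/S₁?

2.16

S_{N/P} = (k₁/k₂)·C_M^-0.5, so S₂/S₁ = (C_{M,2}/C_{M,1})^-0.5.
= (1.74/8.14)^(-0.5) = (0.2138)^(-0.5) = 2.16.
Selectivity toward N rises as C_M falls — low-concentration operation is favoured.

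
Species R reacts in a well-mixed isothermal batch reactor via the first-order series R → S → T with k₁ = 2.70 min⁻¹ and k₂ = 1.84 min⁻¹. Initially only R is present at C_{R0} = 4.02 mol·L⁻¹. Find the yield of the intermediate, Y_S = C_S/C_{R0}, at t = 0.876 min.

0.332

Solving the coupled first-order balances gives C_S(t) = [k₁/(k₂−k₁)]·C_{R0}·(e^(−k₁t) − e^(−k₂t)).
e^(−k₁t) = e^(−2.70×0.876) = e^(−2.365) = 0.09393; e^(−k₂t) = e^(−1.612) = 0.1995.
C_S = 2.70×4.02/(1.84−2.70) × (0.09393−0.1995) = (-12.62)×(-0.1056) = 1.333 mol·L⁻¹.
Y_S = C_S/C_{R0} = 1.333/4.02 = 0.332.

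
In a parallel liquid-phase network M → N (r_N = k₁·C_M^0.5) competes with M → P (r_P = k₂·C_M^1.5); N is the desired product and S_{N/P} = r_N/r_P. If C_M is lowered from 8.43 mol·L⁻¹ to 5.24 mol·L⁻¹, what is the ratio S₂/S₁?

S_{N/P} = (k₁/k₂)·C_M⁻¹, so S₂/S₁ = (C_{M,2}/C_{M,1})⁻¹.
= 8.43/5.24 = 1.61.
Selectivity toward N rises as C_M falls — low-concentration operation is favoured.

1.61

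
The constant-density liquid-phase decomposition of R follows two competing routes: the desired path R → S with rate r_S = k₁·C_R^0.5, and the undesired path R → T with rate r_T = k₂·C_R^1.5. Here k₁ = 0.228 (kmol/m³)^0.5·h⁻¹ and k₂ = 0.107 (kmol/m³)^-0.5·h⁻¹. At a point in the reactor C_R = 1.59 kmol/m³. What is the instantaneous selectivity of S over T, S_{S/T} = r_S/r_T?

1.34

S_{S/T} = r_S/r_T = (k₁·C_R^0.5)/(k₂·C_R^1.5) = (k₁/k₂)·C_R⁻¹.
= (0.228×1.590^0.5) / (0.107×1.590^1.5) = 0.2875/0.2145 = 1.34.
The undesired path is higher order in R, so low C_R (CSTR or dilute feed) favours S.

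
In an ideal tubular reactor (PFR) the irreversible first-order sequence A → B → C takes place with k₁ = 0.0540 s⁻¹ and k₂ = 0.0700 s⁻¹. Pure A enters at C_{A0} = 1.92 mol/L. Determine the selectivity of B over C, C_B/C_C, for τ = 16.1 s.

1.24

The intermediate concentration in a first-order A→B→C sequence is C_B = k₁C_{A0}(e^(−k₁τ) − e^(−k₂τ))/(k₂−k₁).
e^(−k₁τ) = e^(−0.0540×16.1) = e^(−0.8694) = 0.4192; e^(−k₂τ) = e^(−1.127) = 0.3240.
C_B = 0.0540×1.92/(0.0700−0.0540) × (0.4192−0.3240) = 6.480×0.09520 = 0.6169 mol/L.
C_A = C_{A0}e^(−k₁τ) = 0.8049 mol/L, so C_C = C_{A0}−C_A−C_B = 0.4982 mol/L; C_B/C_C = 1.24.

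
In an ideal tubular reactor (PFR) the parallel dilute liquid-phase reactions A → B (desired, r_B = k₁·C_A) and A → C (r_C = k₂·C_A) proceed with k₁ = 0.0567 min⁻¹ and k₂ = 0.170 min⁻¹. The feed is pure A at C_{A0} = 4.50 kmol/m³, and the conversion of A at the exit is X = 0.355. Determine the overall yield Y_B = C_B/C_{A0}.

C_A = C_{A0}(1−X) = 2.902 kmol/m³.
Both paths are first order in A, so the instantaneous fraction to B is constant: dC_B/d(−C_A) = k₁/(k₁+k₂) = 0.2501.
C_B = 0.2501·(C_{A0}−C_A) = 0.2501×1.598 = 0.400 kmol/m³.
Y_B = C_B/C_{A0} = 0.3996/4.50 = 0.0888.

0.0888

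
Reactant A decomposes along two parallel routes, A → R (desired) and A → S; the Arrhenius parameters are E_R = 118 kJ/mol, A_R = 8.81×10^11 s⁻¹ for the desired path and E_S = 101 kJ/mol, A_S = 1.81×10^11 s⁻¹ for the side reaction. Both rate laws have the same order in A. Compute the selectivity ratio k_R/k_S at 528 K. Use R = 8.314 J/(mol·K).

0.101

With equal orders, S_{R/S} = k_R/k_S = (A_R/A_S)·exp[(E_S−E_R)/(RT)].
(E_S−E_R)/(RT) = (101−118)×10³/(8.314×528) = -17000/4390 = -3.873.
k_R/k_S = (8.81×10^11/1.81×10^11)·exp(-3.873) = 4.867 × 0.02080 = 0.101.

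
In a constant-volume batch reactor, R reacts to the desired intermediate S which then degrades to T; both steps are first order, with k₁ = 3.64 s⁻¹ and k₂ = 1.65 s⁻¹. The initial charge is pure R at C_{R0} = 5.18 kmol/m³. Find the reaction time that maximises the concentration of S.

0.398 s

Setting dC_S/dt = 0 gives t_opt = ln(k₂/k₁)/(k₂−k₁).
= ln(1.65/3.64)/(1.65−3.64) = ln(0.4533)/-1.990 = -0.7912/-1.990 = 0.398 s.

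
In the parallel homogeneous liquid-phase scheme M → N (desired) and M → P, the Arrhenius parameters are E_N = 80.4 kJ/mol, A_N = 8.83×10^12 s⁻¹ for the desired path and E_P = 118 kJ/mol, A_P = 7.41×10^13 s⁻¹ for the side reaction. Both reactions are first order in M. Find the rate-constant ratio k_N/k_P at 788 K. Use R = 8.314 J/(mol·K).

Since both paths have the same order in M, the concentration cancels and S_{N/P} = k_N/k_P = (A_N/A_P)·exp[(E_P−E_N)/(RT)].
(E_P−E_N)/(RT) = (118−80.4)×10³/(8.314×788) = 37600/6551 = 5.739.
k_N/k_P = (8.83×10^12/7.41×10^13)·exp(5.739) = 0.1192 × 310.8 = 37.0.
Since E_N < E_P, lowering the temperature improves selectivity toward N.

37.0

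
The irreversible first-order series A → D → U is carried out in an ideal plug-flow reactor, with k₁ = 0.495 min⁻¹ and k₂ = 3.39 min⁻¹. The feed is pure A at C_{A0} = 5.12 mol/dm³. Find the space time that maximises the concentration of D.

For first-order series the maximum of C_D occurs at τ_opt = ln(k₂/k₁)/(k₂−k₁).
= ln(3.39/0.495)/(3.39−0.495) = ln(6.848)/2.895 = 1.924/2.895 = 0.665 min.

0.665 min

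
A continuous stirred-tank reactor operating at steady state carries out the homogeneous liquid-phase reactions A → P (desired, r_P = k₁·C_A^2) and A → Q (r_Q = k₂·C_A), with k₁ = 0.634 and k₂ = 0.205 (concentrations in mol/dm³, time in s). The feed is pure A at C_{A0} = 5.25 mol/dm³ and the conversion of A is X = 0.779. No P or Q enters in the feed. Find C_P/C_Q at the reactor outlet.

3.59

Exit C_A = C_{A0}(1−X) = 5.25×0.221 = 1.160 mol/dm³.
A CSTR operates uniformly at the exit composition, giving r_P = 0.8535 and r_Q = 0.2379 (each k·C_A^n at C_A = 1.160).
Overall selectivity = C_P/C_Q = r_Pτ/(r_Qτ) = r_P/r_Q = 3.59.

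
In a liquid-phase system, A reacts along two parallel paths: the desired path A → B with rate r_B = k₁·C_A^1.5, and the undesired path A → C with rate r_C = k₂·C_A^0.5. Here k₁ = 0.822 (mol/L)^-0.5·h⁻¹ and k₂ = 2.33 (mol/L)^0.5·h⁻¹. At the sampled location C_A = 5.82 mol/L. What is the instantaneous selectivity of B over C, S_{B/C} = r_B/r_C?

2.05

S_{B/C} = r_B/r_C = (k₁·C_A^1.5)/(k₂·C_A^0.5) = (k₁/k₂)·C_A.
= (0.822×5.820^1.5) / (2.33×5.820^0.5) = 11.54/5.621 = 2.05.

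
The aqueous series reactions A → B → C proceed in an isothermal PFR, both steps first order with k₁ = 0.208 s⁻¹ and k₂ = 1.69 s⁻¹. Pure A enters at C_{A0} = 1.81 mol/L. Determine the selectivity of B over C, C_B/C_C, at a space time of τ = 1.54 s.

0.501

For first-order series with pure A initially, C_B(τ) = k₁C_{A0}/(k₂−k₁)·(e^(−k₁τ) − e^(−k₂τ)).
e^(−k₁τ) = e^(−0.208×1.54) = e^(−0.3203) = 0.7259; e^(−k₂τ) = e^(−2.603) = 0.07408.
C_B = 0.208×1.81/(1.69−0.208) × (0.7259−0.07408) = 0.2540×0.6518 = 0.1656 mol/L.
C_A = C_{A0}e^(−k₁τ) = 1.314 mol/L, so C_C = C_{A0}−C_A−C_B = 0.3305 mol/L; C_B/C_C = 0.501.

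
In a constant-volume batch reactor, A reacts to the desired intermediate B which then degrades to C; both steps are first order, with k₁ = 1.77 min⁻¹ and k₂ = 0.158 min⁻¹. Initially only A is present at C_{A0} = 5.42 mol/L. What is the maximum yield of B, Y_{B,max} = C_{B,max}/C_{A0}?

Evaluating C_B at t_opt = ln(k₂/k₁)/(k₂−k₁) gives C_{B,max}/C_{A0} = (k₁/k₂)^[k₂/(k₂−k₁)].
= (1.77/0.158)^(0.158/(0.158−1.77)) = (11.20)^(-0.09801) = 0.7891.

0.789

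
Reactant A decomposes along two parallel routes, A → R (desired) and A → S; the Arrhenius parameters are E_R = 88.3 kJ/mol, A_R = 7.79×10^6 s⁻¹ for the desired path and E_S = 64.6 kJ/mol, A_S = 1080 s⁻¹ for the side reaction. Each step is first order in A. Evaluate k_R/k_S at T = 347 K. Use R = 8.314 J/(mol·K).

Since both paths have the same order in A, the concentration cancels and S_{R/S} = k_R/k_S = (A_R/A_S)·exp[(E_S−E_R)/(RT)].
(E_S−E_R)/(RT) = (64.6−88.3)×10³/(8.314×347) = -23700/2885 = -8.215.
k_R/k_S = (7.79×10^6/1080)·exp(-8.215) = 7213 × 2.706×10^-4 = 1.95.
Since E_R > E_S, raising the temperature improves selectivity toward R.

1.95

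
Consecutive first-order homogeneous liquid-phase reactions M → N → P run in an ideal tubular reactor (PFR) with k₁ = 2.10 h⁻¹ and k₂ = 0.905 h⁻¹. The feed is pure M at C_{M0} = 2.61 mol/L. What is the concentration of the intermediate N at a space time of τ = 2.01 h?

For first-order series with pure M initially, C_N(τ) = k₁C_{M0}/(k₂−k₁)·(e^(−k₁τ) − e^(−k₂τ)).
e^(−k₁τ) = e^(−2.10×2.01) = e^(−4.221) = 0.01468; e^(−k₂τ) = e^(−1.819) = 0.1622.
C_N = 2.10×2.61/(0.905−2.10) × (0.01468−0.1622) = (-4.587)×(-0.1475) = 0.6765 mol/L.

0.677 mol/L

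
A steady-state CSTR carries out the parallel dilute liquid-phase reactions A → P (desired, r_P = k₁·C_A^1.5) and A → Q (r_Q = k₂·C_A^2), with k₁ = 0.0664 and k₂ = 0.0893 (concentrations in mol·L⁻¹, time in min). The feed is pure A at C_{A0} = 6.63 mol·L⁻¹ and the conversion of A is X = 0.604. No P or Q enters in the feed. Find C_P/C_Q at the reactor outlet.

Exit C_A = C_{A0}(1−X) = 6.63×0.396 = 2.625 mol·L⁻¹.
A CSTR operates uniformly at the exit composition, giving r_P = 0.2825 and r_Q = 0.6156 (each k·C_A^n at C_A = 2.625).
Overall selectivity = C_P/C_Q = r_Pτ/(r_Qτ) = r_P/r_Q = 0.459.

0.459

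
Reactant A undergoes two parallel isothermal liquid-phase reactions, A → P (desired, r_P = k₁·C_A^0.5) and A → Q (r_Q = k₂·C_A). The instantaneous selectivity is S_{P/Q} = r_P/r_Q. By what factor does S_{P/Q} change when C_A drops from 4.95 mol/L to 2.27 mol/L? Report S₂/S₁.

S_{P/Q} = (k₁/k₂)·C_A^-0.5, so S₂/S₁ = (C_{A,2}/C_{A,1})^-0.5.
= (2.27/4.95)^(-0.5) = (0.4586)^(-0.5) = 1.48.

1.48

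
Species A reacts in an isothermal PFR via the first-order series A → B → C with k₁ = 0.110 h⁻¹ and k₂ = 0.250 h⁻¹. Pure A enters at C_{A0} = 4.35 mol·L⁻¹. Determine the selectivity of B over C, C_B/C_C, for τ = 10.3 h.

The intermediate concentration in a first-order A→B→C sequence is C_B = k₁C_{A0}(e^(−k₁τ) − e^(−k₂τ))/(k₂−k₁).
e^(−k₁τ) = e^(−0.110×10.3) = e^(−1.133) = 0.3221; e^(−k₂τ) = e^(−2.575) = 0.07615.
C_B = 0.110×4.35/(0.250−0.110) × (0.3221−0.07615) = 3.418×0.2459 = 0.8405 mol·L⁻¹.
C_A = C_{A0}e^(−k₁τ) = 1.401 mol·L⁻¹, so C_C = C_{A0}−C_A−C_B = 2.109 mol·L⁻¹; C_B/C_C = 0.399.

0.399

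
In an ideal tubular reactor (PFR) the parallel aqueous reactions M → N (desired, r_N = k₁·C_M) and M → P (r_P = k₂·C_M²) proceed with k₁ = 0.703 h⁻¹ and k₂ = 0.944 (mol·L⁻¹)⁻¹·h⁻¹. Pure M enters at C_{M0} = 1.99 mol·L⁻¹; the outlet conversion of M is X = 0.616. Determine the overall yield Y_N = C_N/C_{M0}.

0.223

C_M = C_{M0}(1−X) = 0.7642 mol·L⁻¹.
Along a PFR/batch, dC_N/dC_M = −r_N/(r_N+r_P) = −k₁/(k₁+k₂·C_M).
Integrating from C_{M0} to C_M: C_N = (0.703/0.944)·ln[(0.703+0.944·1.99)/(0.703+0.944·0.764)] = 0.7447·ln(2.582/1.424) = 0.4429 mol·L⁻¹.
Y_N = C_N/C_{M0} = 0.4429/1.99 = 0.223.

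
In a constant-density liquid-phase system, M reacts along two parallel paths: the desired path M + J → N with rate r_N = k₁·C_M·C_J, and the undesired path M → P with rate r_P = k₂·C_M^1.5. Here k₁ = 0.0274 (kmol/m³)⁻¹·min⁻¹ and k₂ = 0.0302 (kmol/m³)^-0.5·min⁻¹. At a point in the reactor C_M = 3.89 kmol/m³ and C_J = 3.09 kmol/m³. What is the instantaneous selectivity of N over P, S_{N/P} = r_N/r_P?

S_{N/P} = r_N/r_P = (k₁·C_M·C_J)/(k₂·C_M^1.5) = (k₁/k₂)·C_M^-0.5·C_J.
= (0.0274×3.890×3.090) / (0.0302×3.890^1.5) = 0.3294/0.2317 = 1.42.

1.42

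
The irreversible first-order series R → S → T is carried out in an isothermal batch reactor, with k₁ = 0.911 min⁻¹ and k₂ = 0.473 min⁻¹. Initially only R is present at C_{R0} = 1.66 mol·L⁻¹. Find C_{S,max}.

0.818 mol·L⁻¹

Evaluating C_S at t_opt = ln(k₂/k₁)/(k₂−k₁) gives C_{S,max}/C_{R0} = (k₁/k₂)^[k₂/(k₂−k₁)].
= (0.911/0.473)^(0.473/(0.473−0.911)) = (1.926)^(-1.080) = 0.4927.
C_{S,max} = 0.4927×1.66 = 0.818 mol·L⁻¹.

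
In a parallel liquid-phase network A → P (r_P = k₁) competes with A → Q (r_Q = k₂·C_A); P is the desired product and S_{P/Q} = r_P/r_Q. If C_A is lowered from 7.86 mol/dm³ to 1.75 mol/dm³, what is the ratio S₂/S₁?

4.49

S_{P/Q} = (k₁/k₂)·C_A⁻¹, so S₂/S₁ = (C_{A,2}/C_{A,1})⁻¹.
= 7.86/1.75 = 4.49.
Selectivity toward P rises as C_A falls — low-concentration operation is favoured.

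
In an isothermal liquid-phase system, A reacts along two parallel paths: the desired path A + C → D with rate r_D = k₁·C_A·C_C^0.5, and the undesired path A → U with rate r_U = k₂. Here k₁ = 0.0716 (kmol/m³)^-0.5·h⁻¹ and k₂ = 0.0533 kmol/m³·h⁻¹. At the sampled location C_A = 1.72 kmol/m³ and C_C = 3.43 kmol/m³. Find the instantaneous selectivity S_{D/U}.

S_{D/U} = r_D/r_U = (k₁·C_A·C_C^0.5)/(k₂) = (k₁/k₂)·C_A·C_C^0.5.
= (0.0716×1.720×3.430^0.5) / (0.0533) = 0.2281/0.05330 = 4.28.
Since the desired path is higher order in A, keeping C_A high (PFR or concentrated feed) favours D.

4.28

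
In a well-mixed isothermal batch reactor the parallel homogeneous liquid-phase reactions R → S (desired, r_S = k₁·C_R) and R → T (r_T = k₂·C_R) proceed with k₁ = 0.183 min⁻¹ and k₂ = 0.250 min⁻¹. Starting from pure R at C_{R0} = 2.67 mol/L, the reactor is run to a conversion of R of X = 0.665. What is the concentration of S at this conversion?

C_R = C_{R0}(1−X) = 0.8944 mol/L.
Both paths are first order in R, so the instantaneous fraction to S is constant: dC_S/d(−C_R) = k₁/(k₁+k₂) = 0.4226.
C_S = 0.4226·(C_{R0}−C_R) = 0.4226×1.776 = 0.750 mol/L.

0.750 mol/L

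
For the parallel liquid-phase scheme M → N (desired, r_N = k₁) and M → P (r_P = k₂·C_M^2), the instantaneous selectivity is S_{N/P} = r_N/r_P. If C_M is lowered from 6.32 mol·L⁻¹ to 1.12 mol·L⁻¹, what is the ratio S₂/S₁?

31.8

S_{N/P} = (k₁/k₂)·C_M^-2, so S₂/S₁ = (C_{M,2}/C_{M,1})^-2.
= (1.12/6.32)^(-2) = (0.1772)^(-2) = 31.8.
Selectivity toward N rises as C_M falls — low-concentration operation is favoured.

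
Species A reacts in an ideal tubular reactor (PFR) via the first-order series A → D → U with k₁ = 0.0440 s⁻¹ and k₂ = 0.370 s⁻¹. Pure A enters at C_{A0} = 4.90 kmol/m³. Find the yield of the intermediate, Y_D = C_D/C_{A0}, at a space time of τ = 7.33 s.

The intermediate concentration in a first-order A→B→C sequence is C_D = k₁C_{A0}(e^(−k₁τ) − e^(−k₂τ))/(k₂−k₁).
e^(−k₁τ) = e^(−0.0440×7.33) = e^(−0.3225) = 0.7243; e^(−k₂τ) = e^(−2.712) = 0.06640.
C_D = 0.0440×4.90/(0.370−0.0440) × (0.7243−0.06640) = 0.6613×0.6579 = 0.4351 kmol/m³.
Y_D = C_D/C_{A0} = 0.4351/4.90 = 0.0888.

0.0888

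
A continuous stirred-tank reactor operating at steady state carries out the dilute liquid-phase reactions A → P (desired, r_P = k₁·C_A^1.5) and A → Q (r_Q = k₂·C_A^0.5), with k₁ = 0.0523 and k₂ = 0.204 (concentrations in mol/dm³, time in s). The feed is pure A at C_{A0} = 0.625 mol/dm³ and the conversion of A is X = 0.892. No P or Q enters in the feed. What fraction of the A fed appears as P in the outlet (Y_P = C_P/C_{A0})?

0.0152

Exit C_A = C_{A0}(1−X) = 0.625×0.108 = 0.06750 mol/dm³.
A CSTR operates uniformly at the exit composition, giving r_P = 9.172×10^-4 and r_Q = 0.05300 (each k·C_A^n at C_A = 0.06750).
Fraction of consumed A going to P: r_P/(r_P+r_Q) = 0.01701.
C_P = 0.01701·C_{A0}·X = 0.01701×0.625×0.892 = 0.00948 mol/dm³; Y_P = C_P/C_{A0} = 0.0152.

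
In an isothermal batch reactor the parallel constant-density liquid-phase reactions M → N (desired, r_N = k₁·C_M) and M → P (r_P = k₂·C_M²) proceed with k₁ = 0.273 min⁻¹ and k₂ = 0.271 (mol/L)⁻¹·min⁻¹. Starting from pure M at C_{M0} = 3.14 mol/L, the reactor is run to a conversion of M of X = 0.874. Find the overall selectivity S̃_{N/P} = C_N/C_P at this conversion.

0.661

C_M = C_{M0}(1−X) = 0.3956 mol/L.
Along a PFR/batch, dC_N/dC_M = −r_N/(r_N+r_P) = −k₁/(k₁+k₂·C_M).
Integrating from C_{M0} to C_M: C_N = (0.273/0.271)·ln[(0.273+0.271·3.14)/(0.273+0.271·0.396)] = 1.007·ln(1.124/0.3802) = 1.092 mol/L.
C_P = (C_{M0}−C_M)−C_N = 1.653 mol/L; S̃_{N/P} = 1.092/1.653 = 0.661.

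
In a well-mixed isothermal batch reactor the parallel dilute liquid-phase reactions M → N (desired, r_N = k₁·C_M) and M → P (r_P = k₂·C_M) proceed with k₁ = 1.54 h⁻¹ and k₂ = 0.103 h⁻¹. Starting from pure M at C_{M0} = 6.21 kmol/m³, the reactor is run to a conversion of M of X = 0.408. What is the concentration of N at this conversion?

2.37 kmol/m³

C_M = C_{M0}(1−X) = 3.676 kmol/m³.
Both paths are first order in M, so the instantaneous fraction to N is constant: dC_N/d(−C_M) = k₁/(k₁+k₂) = 0.9373.
C_N = 0.9373·(C_{M0}−C_M) = 0.9373×2.534 = 2.37 kmol/m³.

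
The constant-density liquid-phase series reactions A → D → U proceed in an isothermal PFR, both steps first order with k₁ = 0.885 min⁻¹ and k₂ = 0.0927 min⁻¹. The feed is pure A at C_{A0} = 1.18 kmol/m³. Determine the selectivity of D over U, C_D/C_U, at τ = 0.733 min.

Solving the coupled first-order balances gives C_D(τ) = [k₁/(k₂−k₁)]·C_{A0}·(e^(−k₁τ) − e^(−k₂τ)).
e^(−k₁τ) = e^(−0.885×0.733) = e^(−0.6487) = 0.5227; e^(−k₂τ) = e^(−0.06795) = 0.9343.
C_D = 0.885×1.18/(0.0927−0.885) × (0.5227−0.9343) = (-1.318)×(-0.4116) = 0.5425 kmol/m³.
C_A = C_{A0}e^(−k₁τ) = 0.6168 kmol/m³, so C_U = C_{A0}−C_A−C_D = 0.02069 kmol/m³; C_D/C_U = 26.2.

26.2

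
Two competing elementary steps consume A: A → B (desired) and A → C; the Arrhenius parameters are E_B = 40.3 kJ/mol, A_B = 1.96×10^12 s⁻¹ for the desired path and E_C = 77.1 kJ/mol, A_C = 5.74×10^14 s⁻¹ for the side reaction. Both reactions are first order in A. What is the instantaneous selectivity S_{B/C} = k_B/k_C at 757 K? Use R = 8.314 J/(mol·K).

k_B/k_C = (A_B/A_C)·exp[−(E_B−E_C)/(RT)] = (A_B/A_C)·exp[(E_C−E_B)/(RT)].
(E_C−E_B)/(RT) = (77.1−40.3)×10³/(8.314×757) = 36800/6294 = 5.847.
k_B/k_C = (1.96×10^12/5.74×10^14)·exp(5.847) = 0.003415 × 346.2 = 1.18.
Since E_B < E_C, lowering the temperature improves selectivity toward B.

1.18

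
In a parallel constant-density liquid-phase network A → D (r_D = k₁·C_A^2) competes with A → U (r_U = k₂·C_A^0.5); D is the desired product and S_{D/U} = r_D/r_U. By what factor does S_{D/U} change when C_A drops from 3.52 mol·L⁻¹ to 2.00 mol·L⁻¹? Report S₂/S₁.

S_{D/U} = (k₁/k₂)·C_A^1.5, so S₂/S₁ = (C_{A,2}/C_{A,1})^1.5.
= (2.00/3.52)^1.5 = (0.5682)^1.5 = 0.428.
Selectivity toward D falls as C_A falls — high-concentration operation is favoured.

0.428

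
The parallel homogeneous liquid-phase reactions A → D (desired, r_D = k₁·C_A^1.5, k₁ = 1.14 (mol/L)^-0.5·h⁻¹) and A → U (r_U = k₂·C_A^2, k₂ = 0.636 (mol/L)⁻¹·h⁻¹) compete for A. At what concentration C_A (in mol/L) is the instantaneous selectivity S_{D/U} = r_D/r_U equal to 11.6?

S_{D/U} = (k₁/k₂)·C_A^-0.5 ⇒ C_A = (S·k₂/k₁)^(-2).
= (11.6×0.636/1.14)^(-2) = (6.472)^(-2) = 0.0239 mol/L.

0.0239 mol/L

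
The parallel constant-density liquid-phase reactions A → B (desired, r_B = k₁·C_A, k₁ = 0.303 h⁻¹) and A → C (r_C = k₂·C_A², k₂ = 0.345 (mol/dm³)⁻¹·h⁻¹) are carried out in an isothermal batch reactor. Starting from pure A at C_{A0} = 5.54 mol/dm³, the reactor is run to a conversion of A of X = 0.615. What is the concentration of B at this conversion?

C_A = C_{A0}(1−X) = 2.133 mol/dm³.
Along a PFR/batch, dC_B/dC_A = −r_B/(r_B+r_C) = −k₁/(k₁+k₂·C_A).
Integrating from C_{A0} to C_A: C_B = (0.303/0.345)·ln[(0.303+0.345·5.54)/(0.303+0.345·2.13)] = 0.8783·ln(2.214/1.039) = 0.6647 mol/dm³.

0.665 mol/dm³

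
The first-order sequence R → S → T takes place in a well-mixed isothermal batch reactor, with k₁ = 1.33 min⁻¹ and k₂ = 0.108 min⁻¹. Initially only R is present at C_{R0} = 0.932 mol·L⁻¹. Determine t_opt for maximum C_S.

2.05 min

Setting dC_S/dt = 0 gives t_opt = ln(k₂/k₁)/(k₂−k₁).
= ln(0.108/1.33)/(0.108−1.33) = ln(0.08120)/-1.222 = -2.511/-1.222 = 2.05 min.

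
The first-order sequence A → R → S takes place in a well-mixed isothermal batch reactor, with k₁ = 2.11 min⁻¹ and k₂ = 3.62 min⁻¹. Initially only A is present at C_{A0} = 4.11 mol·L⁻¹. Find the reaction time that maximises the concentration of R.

Setting dC_R/dt = 0 gives t_opt = ln(k₂/k₁)/(k₂−k₁).
= ln(3.62/2.11)/(3.62−2.11) = ln(1.716)/1.510 = 0.5398/1.510 = 0.357 min.

0.357 min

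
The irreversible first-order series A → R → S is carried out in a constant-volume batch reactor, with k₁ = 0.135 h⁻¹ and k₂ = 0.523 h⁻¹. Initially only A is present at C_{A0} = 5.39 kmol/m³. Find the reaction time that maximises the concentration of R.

The intermediate peaks when r₁ = r₂, i.e. k₁e^(−k₁t) = k₂e^(−k₂t), giving t_opt = ln(k₂/k₁)/(k₂−k₁).
= ln(0.523/0.135)/(0.523−0.135) = ln(3.874)/0.3880 = 1.354/0.3880 = 3.49 h.

3.49 h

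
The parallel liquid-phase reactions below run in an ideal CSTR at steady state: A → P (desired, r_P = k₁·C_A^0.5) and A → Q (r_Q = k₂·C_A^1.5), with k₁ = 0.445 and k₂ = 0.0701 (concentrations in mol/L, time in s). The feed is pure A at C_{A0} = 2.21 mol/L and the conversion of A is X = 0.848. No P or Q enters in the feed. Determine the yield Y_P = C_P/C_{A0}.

Exit C_A = C_{A0}(1−X) = 2.21×0.152 = 0.3359 mol/L.
In a CSTR the entire volume is at exit conditions, so r_P = 0.445×0.3359^0.5 = 0.2579 and r_Q = 0.0701×0.3359^1.5 = 0.01365.
Fraction of consumed A going to P: r_P/(r_P+r_Q) = 0.9497.
C_P = 0.9497·C_{A0}·X = 0.9497×2.21×0.848 = 1.78 mol/L; Y_P = C_P/C_{A0} = 0.805.

0.805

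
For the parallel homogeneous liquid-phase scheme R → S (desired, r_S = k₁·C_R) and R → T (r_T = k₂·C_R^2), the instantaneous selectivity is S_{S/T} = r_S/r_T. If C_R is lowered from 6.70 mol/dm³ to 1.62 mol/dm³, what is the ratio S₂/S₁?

S_{S/T} = (k₁/k₂)·C_R⁻¹, so S₂/S₁ = (C_{R,2}/C_{R,1})⁻¹.
= 6.70/1.62 = 4.14.

4.14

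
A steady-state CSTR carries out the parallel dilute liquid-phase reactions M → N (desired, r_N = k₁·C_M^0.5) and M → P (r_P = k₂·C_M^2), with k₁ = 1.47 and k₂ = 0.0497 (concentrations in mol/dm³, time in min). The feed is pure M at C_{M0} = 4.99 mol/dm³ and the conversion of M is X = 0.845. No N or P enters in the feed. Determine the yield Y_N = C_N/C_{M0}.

Exit C_M = C_{M0}(1−X) = 4.99×0.155 = 0.7735 mol/dm³.
In a CSTR the entire volume is at exit conditions, so r_N = 1.47×0.7735^0.5 = 1.293 and r_P = 0.0497×0.7735^2 = 0.02973.
Fraction of consumed M going to N: r_N/(r_N+r_P) = 0.9775.
C_N = 0.9775·C_{M0}·X = 0.9775×4.99×0.845 = 4.12 mol/dm³; Y_N = C_N/C_{M0} = 0.826.

0.826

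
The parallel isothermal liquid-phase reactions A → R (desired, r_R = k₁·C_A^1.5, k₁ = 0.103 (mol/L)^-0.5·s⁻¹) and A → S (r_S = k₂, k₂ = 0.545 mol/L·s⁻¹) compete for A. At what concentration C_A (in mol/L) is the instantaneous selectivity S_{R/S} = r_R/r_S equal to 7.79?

11.9 mol/L

S_{R/S} = (k₁/k₂)·C_A^1.5 ⇒ C_A = (S·k₂/k₁)^(1/1.5).
= (7.79×0.545/0.103)^(0.6667) = (41.22)^(0.6667) = 11.9 mol/L.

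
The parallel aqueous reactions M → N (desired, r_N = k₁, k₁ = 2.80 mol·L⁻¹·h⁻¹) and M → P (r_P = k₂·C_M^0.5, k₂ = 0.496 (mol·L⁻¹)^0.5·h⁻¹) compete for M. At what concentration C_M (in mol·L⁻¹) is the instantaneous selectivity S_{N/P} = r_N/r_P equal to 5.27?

1.15 mol·L⁻¹

S_{N/P} = (k₁/k₂)·C_M^-0.5 ⇒ C_M = (S·k₂/k₁)^(-2).
= (5.27×0.496/2.80)^(-2) = (0.9335)^(-2) = 1.15 mol·L⁻¹.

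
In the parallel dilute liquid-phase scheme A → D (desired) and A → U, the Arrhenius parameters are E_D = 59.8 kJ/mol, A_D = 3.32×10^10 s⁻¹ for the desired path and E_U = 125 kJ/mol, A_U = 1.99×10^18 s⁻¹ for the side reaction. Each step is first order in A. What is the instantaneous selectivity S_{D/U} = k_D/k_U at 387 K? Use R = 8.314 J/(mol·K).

k_D/k_U = (A_D/A_U)·exp[−(E_D−E_U)/(RT)] = (A_D/A_U)·exp[(E_U−E_D)/(RT)].
(E_U−E_D)/(RT) = (125−59.8)×10³/(8.314×387) = 65200/3218 = 20.26.
k_D/k_U = (3.32×10^10/1.99×10^18)·exp(20.26) = 1.668×10^-8 × 6.318×10^8 = 10.5.

10.5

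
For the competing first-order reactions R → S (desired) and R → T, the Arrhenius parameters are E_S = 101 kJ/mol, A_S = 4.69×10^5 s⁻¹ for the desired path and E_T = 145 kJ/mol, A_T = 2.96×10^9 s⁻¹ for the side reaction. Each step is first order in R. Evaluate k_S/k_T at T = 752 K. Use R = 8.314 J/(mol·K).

Since both paths have the same order in R, the concentration cancels and S_{S/T} = k_S/k_T = (A_S/A_T)·exp[(E_T−E_S)/(RT)].
(E_T−E_S)/(RT) = (145−101)×10³/(8.314×752) = 44000/6252 = 7.038.
k_S/k_T = (4.69×10^5/2.96×10^9)·exp(7.038) = 1.584×10^-4 × 1139 = 0.180.

0.180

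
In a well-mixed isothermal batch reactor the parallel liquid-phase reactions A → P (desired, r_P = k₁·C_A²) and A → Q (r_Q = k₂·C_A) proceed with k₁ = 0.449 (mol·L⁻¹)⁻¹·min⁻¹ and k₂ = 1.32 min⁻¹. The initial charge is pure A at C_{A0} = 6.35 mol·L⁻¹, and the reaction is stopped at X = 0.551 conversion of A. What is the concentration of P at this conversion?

2.11 mol·L⁻¹

C_A = C_{A0}(1−X) = 2.851 mol·L⁻¹.
Along a PFR/batch, dC_Q/dC_A = −r_Q/(r_P+r_Q) = −k₂/(k₂+k₁·C_A).
Integrating from C_{A0} to C_A: C_Q = (1.32/0.449)·ln[(1.32+0.449·6.35)/(1.32+0.449·2.85)] = 2.940·ln(4.171/2.600) = 1.389 mol·L⁻¹.
Then C_P = (C_{A0}−C_A) − C_Q = 3.499 − 1.389 = 2.109 mol·L⁻¹.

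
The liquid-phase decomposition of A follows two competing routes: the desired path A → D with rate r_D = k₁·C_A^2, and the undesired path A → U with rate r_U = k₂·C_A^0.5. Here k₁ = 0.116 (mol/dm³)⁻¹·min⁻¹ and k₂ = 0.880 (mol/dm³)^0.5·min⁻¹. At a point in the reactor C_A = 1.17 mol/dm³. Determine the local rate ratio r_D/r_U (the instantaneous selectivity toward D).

S_{D/U} = r_D/r_U = (k₁·C_A^2)/(k₂·C_A^0.5) = (k₁/k₂)·C_A^1.5.
= (0.116×1.170^2) / (0.880×1.170^0.5) = 0.1588/0.9519 = 0.167.

0.167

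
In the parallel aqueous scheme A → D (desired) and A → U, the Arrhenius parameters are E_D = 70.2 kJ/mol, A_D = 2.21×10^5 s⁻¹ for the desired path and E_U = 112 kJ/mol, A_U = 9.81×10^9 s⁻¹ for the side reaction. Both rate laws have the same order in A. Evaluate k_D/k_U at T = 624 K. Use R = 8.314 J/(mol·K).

With equal orders, S_{D/U} = k_D/k_U = (A_D/A_U)·exp[(E_U−E_D)/(RT)].
(E_U−E_D)/(RT) = (112−70.2)×10³/(8.314×624) = 41800/5188 = 8.057.
k_D/k_U = (2.21×10^5/9.81×10^9)·exp(8.057) = 2.253×10^-5 × 3156 = 0.0711.

0.0711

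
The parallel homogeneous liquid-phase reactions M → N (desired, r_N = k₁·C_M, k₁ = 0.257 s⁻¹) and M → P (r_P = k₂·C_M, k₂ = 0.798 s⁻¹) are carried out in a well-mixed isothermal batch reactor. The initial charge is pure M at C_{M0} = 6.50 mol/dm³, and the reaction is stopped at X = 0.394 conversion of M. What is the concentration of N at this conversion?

C_M = C_{M0}(1−X) = 3.939 mol/dm³.
Both paths are first order in M, so the instantaneous fraction to N is constant: dC_N/d(−C_M) = k₁/(k₁+k₂) = 0.2436.
C_N = 0.2436·(C_{M0}−C_M) = 0.2436×2.561 = 0.624 mol/dm³.

0.624 mol/dm³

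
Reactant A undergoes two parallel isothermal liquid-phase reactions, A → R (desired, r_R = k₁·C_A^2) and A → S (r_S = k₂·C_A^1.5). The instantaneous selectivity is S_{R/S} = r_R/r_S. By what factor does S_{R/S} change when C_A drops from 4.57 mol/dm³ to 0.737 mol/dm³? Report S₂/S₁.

0.402

S_{R/S} = (k₁/k₂)·C_A^0.5, so S₂/S₁ = (C_{A,2}/C_{A,1})^0.5.
= (0.737/4.57)^0.5 = (0.1613)^0.5 = 0.402.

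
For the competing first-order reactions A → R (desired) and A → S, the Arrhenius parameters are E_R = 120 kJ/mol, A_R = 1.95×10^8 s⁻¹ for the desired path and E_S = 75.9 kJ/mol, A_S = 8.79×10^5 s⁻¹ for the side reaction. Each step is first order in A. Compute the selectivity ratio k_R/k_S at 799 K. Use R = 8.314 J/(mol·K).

With equal orders, S_{R/S} = k_R/k_S = (A_R/A_S)·exp[(E_S−E_R)/(RT)].
(E_S−E_R)/(RT) = (75.9−120)×10³/(8.314×799) = -44100/6643 = -6.639.
k_R/k_S = (1.95×10^8/8.79×10^5)·exp(-6.639) = 221.8 × 0.001309 = 0.290.
Since E_R > E_S, raising the temperature improves selectivity toward R.

0.290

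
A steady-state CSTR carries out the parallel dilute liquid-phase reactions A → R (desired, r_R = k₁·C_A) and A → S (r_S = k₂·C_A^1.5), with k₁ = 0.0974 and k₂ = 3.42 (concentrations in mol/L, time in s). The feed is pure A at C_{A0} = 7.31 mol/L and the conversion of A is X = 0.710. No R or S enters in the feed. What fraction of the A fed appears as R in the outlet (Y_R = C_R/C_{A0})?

0.0136

Exit C_A = C_{A0}(1−X) = 7.31×0.290 = 2.120 mol/L.
A CSTR operates uniformly at the exit composition, giving r_R = 0.2065 and r_S = 10.56 (each k·C_A^n at C_A = 2.120).
Fraction of consumed A going to R: r_R/(r_R+r_S) = 0.01919.
C_R = 0.01919·C_{A0}·X = 0.01919×7.31×0.710 = 0.0996 mol/L; Y_R = C_R/C_{A0} = 0.0136.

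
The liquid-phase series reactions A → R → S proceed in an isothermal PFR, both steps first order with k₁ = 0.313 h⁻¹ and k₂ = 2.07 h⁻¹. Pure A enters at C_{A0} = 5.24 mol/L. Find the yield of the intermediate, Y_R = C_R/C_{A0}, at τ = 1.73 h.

0.0987

For first-order series with pure A initially, C_R(τ) = k₁C_{A0}/(k₂−k₁)·(e^(−k₁τ) − e^(−k₂τ)).
e^(−k₁τ) = e^(−0.313×1.73) = e^(−0.5415) = 0.5819; e^(−k₂τ) = e^(−3.581) = 0.02785.
C_R = 0.313×5.24/(2.07−0.313) × (0.5819−0.02785) = 0.9335×0.5540 = 0.5172 mol/L.
Y_R = C_R/C_{A0} = 0.5172/5.24 = 0.0987.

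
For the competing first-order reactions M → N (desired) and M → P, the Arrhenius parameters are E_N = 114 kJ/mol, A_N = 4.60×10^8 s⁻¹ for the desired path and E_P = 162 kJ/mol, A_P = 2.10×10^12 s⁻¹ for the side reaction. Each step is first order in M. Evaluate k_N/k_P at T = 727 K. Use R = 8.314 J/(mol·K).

k_N/k_P = (A_N/A_P)·exp[−(E_N−E_P)/(RT)] = (A_N/A_P)·exp[(E_P−E_N)/(RT)].
(E_P−E_N)/(RT) = (162−114)×10³/(8.314×727) = 48000/6044 = 7.941.
k_N/k_P = (4.60×10^8/2.10×10^12)·exp(7.941) = 2.190×10^-4 × 2811 = 0.616.

0.616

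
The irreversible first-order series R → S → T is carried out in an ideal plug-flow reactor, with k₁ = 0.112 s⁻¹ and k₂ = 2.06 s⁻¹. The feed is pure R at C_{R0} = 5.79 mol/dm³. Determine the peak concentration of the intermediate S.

0.266 mol/dm³

At the optimum, C_{S,max}/C_{R0} = (k₁/k₂)^[k₂/(k₂−k₁)].
= (0.112/2.06)^(2.06/(2.06−0.112)) = (0.05437)^(1.057) = 0.04599.
C_{S,max} = 0.04599×5.79 = 0.266 mol/dm³.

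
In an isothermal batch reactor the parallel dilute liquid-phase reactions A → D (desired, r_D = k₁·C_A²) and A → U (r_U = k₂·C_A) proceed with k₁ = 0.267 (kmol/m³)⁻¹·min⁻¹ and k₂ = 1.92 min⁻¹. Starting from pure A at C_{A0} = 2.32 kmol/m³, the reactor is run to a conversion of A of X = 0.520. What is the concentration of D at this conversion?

0.231 kmol/m³

C_A = C_{A0}(1−X) = 1.114 kmol/m³.
Along a PFR/batch, dC_U/dC_A = −r_U/(r_D+r_U) = −k₂/(k₂+k₁·C_A).
Integrating from C_{A0} to C_A: C_U = (1.92/0.267)·ln[(1.92+0.267·2.32)/(1.92+0.267·1.11)] = 7.191·ln(2.539/2.217) = 0.9754 kmol/m³.
Then C_D = (C_{A0}−C_A) − C_U = 1.206 − 0.9754 = 0.2310 kmol/m³.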